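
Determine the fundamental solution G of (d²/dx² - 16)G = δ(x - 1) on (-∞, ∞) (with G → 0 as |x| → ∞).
-\frac{e^{-4|x - 1|}}{8}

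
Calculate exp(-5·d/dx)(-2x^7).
- 2 x^{7} + 70 x^{6} - 1050 x^{5} + 8750 x^{4} - 43750 x^{3} + 131250 x^{2} - 218750 x + 156250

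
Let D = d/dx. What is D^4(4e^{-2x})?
64 e^{- 2 x}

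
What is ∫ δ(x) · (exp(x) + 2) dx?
3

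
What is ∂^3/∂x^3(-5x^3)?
-30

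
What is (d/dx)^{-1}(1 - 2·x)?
- x^{2} + x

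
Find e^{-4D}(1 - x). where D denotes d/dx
5 - x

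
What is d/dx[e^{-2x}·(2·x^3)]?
x^{2} \left(6 - 4 x\right) e^{- 2 x}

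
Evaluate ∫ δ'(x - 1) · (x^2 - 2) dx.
-2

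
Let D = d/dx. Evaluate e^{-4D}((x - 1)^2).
x^{2} - 10 x + 25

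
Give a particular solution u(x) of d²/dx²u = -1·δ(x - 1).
-\frac{|x - 1|}{2}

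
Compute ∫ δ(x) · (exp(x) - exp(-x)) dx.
0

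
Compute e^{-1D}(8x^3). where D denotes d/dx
8 x^{3} - 24 x^{2} + 24 x - 8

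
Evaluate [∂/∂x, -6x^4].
- 24 x^{3}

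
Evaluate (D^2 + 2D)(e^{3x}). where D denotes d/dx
15 e^{3 x}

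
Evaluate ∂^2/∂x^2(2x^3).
12 x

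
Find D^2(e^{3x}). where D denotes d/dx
9 e^{3 x}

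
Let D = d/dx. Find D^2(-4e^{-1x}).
- 4 e^{- x}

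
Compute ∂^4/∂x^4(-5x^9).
- 15120 x^{5}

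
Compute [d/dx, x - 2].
1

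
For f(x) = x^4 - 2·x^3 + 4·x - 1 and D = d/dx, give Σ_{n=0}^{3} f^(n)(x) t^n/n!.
t^{3} \left(4 x - 2\right) + 6 t^{2} x \left(x - 1\right) + 2 t \left(2 x^{3} - 3 x^{2} + 2\right) + x^{4} - 2 x^{3} + 4 x - 1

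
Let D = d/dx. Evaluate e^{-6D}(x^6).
x^{6} - 36 x^{5} + 540 x^{4} - 4320 x^{3} + 19440 x^{2} - 46656 x + 46656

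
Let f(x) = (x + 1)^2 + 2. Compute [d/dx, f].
2 x + 2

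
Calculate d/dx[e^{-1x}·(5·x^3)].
5 x^{2} \left(3 - x\right) e^{- x}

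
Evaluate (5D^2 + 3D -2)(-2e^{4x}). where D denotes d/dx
- 180 e^{4 x}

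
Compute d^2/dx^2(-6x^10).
- 540 x^{8}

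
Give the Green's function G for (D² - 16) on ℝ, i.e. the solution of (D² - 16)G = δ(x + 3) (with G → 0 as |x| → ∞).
-\frac{e^{-4|x + 3|}}{8}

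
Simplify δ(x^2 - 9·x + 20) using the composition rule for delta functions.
\frac{\delta(x - 4) + \delta(x - 5)}{1}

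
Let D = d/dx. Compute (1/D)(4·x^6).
\frac{4 x^{7}}{7}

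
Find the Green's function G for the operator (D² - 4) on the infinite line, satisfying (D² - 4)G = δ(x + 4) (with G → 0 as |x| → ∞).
-\frac{e^{-2|x + 4|}}{4}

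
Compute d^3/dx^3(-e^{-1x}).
e^{- x}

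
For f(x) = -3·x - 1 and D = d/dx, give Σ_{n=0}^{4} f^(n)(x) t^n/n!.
- 3 t - 3 x - 1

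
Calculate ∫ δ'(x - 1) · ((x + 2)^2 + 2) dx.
-6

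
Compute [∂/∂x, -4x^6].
- 24 x^{5}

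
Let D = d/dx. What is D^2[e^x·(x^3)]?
x \left(x^{2} + 6 x + 6\right) e^{x}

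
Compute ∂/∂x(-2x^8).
- 16 x^{7}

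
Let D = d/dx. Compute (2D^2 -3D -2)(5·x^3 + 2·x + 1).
- 10 x^{3} - 45 x^{2} + 56 x - 8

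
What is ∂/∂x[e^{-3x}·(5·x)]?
5 \left(1 - 3 x\right) e^{- 3 x}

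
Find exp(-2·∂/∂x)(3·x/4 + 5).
\frac{3 x}{4} + \frac{7}{2}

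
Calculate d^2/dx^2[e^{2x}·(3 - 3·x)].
- 12 x e^{2 x}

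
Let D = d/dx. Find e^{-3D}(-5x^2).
- 5 x^{2} + 30 x - 45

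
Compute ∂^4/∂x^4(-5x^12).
- 59400 x^{8}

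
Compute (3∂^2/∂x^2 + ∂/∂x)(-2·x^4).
8 x^{2} \left(- x - 9\right)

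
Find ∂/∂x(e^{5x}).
5 e^{5 x}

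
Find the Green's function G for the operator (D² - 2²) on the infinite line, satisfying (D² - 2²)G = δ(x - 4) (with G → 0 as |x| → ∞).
-\frac{e^{-2|x - 4|}}{4}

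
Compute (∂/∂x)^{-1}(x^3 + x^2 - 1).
\frac{x^{4}}{4} + \frac{x^{3}}{3} - x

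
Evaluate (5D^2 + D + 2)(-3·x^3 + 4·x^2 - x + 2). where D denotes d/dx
- 6 x^{3} - x^{2} - 84 x + 43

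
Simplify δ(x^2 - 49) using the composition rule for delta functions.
\frac{\delta(x - 7) + \delta(x + 7)}{14}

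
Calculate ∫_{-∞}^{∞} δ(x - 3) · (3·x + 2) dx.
11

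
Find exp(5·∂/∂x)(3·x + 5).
3 x + 20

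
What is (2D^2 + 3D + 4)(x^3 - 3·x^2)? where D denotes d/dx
4 x^{3} - 3 x^{2} - 6 x - 12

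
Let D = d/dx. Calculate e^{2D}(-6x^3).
- 6 x^{3} - 36 x^{2} - 72 x - 48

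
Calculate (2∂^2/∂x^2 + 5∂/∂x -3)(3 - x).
3 x - 14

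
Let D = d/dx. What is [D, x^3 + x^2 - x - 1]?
3 x^{2} + 2 x - 1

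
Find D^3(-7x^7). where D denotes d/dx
- 1470 x^{4}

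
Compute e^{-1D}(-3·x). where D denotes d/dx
3 - 3 x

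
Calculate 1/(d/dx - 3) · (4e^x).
- 2 e^{x}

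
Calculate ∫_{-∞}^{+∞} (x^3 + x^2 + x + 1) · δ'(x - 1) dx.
-6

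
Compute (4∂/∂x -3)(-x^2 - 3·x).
3 x^{2} + x - 12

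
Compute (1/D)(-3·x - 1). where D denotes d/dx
- \frac{3 x^{2}}{2} - x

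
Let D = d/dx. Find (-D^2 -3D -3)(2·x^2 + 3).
- 6 x^{2} - 12 x - 13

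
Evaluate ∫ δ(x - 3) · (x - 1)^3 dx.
8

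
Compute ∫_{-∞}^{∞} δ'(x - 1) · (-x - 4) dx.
1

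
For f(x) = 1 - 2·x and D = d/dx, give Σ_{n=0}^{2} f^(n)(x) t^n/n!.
- 2 t - 2 x + 1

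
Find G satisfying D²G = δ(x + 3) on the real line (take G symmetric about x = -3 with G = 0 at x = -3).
\frac{|x + 3|}{2}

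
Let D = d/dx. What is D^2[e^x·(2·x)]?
2 \left(x + 2\right) e^{x}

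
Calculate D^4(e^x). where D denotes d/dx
e^{x}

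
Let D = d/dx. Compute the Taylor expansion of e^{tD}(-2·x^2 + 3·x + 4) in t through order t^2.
- 2 t^{2} - t \left(4 x - 3\right) - 2 x^{2} + 3 x + 4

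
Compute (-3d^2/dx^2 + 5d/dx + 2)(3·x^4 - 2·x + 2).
6 x^{4} + 60 x^{3} - 108 x^{2} - 4 x - 6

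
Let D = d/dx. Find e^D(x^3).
x^{3} + 3 x^{2} + 3 x + 1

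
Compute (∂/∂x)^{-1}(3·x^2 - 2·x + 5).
x^{3} - x^{2} + 5 x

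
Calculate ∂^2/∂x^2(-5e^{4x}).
- 80 e^{4 x}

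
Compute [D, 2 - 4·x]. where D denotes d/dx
-4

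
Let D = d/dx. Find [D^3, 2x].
6D^{2}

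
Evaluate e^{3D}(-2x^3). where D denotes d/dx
- 2 x^{3} - 18 x^{2} - 54 x - 54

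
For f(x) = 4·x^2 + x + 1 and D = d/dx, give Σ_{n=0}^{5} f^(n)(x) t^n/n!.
4 t^{2} + t \left(8 x + 1\right) + 4 x^{2} + x + 1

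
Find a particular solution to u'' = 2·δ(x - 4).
|x - 4|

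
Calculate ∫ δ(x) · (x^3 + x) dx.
0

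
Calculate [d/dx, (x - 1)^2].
2 x - 2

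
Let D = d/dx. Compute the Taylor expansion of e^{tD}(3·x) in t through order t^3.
3 t + 3 x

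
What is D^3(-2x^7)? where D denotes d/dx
- 420 x^{4}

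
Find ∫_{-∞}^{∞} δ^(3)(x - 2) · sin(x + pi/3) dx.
\cos{\left(\frac{\pi}{3} + 2 \right)}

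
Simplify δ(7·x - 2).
\frac{\delta(x - 2/7)}{7}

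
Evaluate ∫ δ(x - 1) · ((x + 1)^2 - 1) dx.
3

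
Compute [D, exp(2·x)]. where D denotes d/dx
2 e^{2 x}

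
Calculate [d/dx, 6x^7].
42 x^{6}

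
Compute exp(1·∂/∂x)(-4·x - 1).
- 4 x - 5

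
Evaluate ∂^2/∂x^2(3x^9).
216 x^{7}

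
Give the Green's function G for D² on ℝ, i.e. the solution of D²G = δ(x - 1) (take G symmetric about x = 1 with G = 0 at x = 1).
\frac{|x - 1|}{2}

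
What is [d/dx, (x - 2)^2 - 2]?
2 x - 4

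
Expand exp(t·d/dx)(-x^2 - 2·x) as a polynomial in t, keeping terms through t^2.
- t^{2} - 2 t \left(x + 1\right) - x^{2} - 2 x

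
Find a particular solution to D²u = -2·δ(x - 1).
-|x - 1|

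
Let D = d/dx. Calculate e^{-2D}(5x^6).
5 x^{6} - 60 x^{5} + 300 x^{4} - 800 x^{3} + 1200 x^{2} - 960 x + 320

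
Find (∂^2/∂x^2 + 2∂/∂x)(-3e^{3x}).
- 45 e^{3 x}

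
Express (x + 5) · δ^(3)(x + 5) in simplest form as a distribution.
-3\delta^{(2)}(x + 5)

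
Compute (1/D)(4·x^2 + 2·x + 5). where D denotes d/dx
\frac{4 x^{3}}{3} + x^{2} + 5 x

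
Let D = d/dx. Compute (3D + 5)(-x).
- 5 x - 3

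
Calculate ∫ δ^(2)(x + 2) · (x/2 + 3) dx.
0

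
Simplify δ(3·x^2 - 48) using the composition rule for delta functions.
\frac{\delta(x - 4) + \delta(x + 4)}{24}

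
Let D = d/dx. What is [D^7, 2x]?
14D^{6}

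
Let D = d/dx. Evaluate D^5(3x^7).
7560 x^{2}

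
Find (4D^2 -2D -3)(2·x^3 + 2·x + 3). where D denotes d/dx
- 6 x^{3} - 12 x^{2} + 42 x - 13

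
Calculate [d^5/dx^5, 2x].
10\frac{d^{4}}{dx^{4}}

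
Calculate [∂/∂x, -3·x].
-3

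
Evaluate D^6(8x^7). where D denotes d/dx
40320 x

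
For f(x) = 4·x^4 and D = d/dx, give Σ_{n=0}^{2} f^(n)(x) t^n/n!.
4 x^{2} \left(6 t^{2} + 4 t x + x^{2}\right)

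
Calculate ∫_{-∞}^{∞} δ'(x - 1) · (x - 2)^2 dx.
2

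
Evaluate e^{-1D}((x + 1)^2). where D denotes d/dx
x^{2}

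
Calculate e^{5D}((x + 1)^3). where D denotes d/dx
x^{3} + 18 x^{2} + 108 x + 216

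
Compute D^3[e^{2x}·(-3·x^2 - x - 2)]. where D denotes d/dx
\left(- 24 x^{2} - 80 x - 64\right) e^{2 x}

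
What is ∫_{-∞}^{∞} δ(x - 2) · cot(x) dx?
\cot{\left(2 \right)}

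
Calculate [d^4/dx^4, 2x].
8\frac{d^{3}}{dx^{3}}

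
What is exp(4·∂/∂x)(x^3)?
x^{3} + 12 x^{2} + 48 x + 64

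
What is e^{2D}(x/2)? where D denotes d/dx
\frac{x}{2} + 1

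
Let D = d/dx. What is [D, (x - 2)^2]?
2 x - 4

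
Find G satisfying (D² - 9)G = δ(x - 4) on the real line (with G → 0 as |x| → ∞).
-\frac{e^{-3|x - 4|}}{6}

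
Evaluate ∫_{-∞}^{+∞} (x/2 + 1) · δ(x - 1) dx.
\frac{3}{2}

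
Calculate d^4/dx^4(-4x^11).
- 31680 x^{7}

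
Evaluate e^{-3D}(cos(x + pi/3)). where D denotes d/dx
\cos{\left(x - 3 + \frac{\pi}{3} \right)}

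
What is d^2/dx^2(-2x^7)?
- 84 x^{5}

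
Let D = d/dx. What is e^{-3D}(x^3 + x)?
x^{3} - 9 x^{2} + 28 x - 30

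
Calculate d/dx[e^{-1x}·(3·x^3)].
3 x^{2} \left(3 - x\right) e^{- x}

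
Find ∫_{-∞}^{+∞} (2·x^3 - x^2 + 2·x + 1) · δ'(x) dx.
-2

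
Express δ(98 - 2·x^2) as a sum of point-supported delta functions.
\frac{\delta(x - 7) + \delta(x + 7)}{28}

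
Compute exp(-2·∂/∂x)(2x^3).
2 x^{3} - 12 x^{2} + 24 x - 16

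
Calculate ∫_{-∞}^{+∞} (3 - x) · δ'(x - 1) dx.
1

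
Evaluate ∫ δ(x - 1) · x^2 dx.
1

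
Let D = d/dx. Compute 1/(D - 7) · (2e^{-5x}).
- \frac{e^{- 5 x}}{6}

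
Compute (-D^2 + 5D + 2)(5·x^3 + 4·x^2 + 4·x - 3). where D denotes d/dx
10 x^{3} + 83 x^{2} + 18 x + 6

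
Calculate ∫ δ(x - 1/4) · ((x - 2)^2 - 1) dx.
\frac{33}{16}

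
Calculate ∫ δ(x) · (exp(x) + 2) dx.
3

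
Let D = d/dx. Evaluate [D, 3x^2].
6 x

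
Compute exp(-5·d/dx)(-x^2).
- x^{2} + 10 x - 25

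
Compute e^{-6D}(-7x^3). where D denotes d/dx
- 7 x^{3} + 126 x^{2} - 756 x + 1512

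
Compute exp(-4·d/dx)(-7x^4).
- 7 x^{4} + 112 x^{3} - 672 x^{2} + 1792 x - 1792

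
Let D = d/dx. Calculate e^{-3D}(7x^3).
7 x^{3} - 63 x^{2} + 189 x - 189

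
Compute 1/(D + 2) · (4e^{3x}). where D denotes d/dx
\frac{4 e^{3 x}}{5}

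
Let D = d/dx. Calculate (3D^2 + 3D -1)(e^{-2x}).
5 e^{- 2 x}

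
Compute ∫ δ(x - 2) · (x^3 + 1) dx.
9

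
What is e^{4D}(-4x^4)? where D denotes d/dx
- 4 x^{4} - 64 x^{3} - 384 x^{2} - 1024 x - 1024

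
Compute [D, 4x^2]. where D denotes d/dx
8 x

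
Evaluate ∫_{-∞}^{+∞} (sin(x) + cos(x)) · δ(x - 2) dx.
\cos{\left(2 \right)} + \sin{\left(2 \right)}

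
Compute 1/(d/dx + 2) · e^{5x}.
\frac{e^{5 x}}{7}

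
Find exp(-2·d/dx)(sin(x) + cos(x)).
\sqrt{2} \cos{\left(- x + \frac{\pi}{4} + 2 \right)}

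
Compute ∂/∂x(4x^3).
12 x^{2}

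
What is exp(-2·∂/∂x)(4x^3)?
4 x^{3} - 24 x^{2} + 48 x - 32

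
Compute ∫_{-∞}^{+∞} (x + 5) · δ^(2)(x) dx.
0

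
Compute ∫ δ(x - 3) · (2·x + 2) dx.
8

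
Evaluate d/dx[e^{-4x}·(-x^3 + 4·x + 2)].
\left(4 x^{3} - 3 x^{2} - 16 x - 4\right) e^{- 4 x}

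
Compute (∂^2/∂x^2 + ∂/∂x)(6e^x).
12 e^{x}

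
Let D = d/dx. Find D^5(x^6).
720 x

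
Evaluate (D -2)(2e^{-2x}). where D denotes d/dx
- 8 e^{- 2 x}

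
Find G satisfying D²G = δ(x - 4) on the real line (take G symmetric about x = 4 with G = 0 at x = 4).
\frac{|x - 4|}{2}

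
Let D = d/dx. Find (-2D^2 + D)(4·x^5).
20 x^{3} \left(x - 8\right)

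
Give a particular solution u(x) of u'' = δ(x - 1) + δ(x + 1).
\frac{|x - 1|}{2} + \frac{|x + 1|}{2}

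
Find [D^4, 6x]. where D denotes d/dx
24D^{3}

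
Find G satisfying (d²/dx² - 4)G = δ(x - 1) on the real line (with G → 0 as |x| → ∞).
-\frac{e^{-2|x - 1|}}{4}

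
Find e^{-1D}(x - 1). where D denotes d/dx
x - 2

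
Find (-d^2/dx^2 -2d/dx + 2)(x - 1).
2 x - 4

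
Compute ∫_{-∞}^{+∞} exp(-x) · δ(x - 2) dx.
e^{-2}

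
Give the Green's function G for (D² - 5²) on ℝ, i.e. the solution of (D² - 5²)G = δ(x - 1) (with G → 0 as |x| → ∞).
-\frac{e^{-5|x - 1|}}{10}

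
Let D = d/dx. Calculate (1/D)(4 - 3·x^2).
- x^{3} + 4 x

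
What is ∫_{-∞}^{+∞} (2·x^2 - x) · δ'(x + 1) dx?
5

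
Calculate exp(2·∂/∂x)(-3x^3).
- 3 x^{3} - 18 x^{2} - 36 x - 24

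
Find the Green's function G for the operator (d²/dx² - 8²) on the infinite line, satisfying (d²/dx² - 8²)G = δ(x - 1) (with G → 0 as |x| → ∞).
-\frac{e^{-8|x - 1|}}{16}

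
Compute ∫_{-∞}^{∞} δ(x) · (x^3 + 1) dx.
1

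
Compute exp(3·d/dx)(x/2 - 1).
\frac{x}{2} + \frac{1}{2}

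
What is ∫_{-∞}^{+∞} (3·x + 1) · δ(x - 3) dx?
10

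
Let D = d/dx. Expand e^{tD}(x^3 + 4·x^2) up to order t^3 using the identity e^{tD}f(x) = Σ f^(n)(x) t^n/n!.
t^{3} + t^{2} \left(3 x + 4\right) + t x \left(3 x + 8\right) + x^{3} + 4 x^{2}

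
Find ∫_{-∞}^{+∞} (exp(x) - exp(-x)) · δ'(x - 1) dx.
- 2 \cosh{\left(1 \right)}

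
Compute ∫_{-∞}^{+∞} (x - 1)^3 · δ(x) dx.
-1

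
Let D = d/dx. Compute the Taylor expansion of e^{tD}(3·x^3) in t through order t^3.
3 t^{3} + 9 t^{2} x + 9 t x^{2} + 3 x^{3}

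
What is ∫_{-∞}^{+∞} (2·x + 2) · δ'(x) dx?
-2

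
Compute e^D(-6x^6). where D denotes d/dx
- 6 x^{6} - 36 x^{5} - 90 x^{4} - 120 x^{3} - 90 x^{2} - 36 x - 6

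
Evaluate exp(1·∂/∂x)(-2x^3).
- 2 x^{3} - 6 x^{2} - 6 x - 2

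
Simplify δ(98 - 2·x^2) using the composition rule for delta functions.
\frac{\delta(x - 7) + \delta(x + 7)}{28}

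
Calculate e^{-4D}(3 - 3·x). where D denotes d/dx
15 - 3 x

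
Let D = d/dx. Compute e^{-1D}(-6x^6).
- 6 x^{6} + 36 x^{5} - 90 x^{4} + 120 x^{3} - 90 x^{2} + 36 x - 6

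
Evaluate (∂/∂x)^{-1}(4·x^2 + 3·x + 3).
\frac{4 x^{3}}{3} + \frac{3 x^{2}}{2} + 3 x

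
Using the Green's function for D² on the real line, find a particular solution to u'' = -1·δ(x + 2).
-\frac{|x + 2|}{2}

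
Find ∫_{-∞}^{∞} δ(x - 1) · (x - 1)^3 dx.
0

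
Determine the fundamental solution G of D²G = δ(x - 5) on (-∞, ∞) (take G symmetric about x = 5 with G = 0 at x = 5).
\frac{|x - 5|}{2}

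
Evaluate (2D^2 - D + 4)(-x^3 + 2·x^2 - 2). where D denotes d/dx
x \left(- 4 x^{2} + 11 x - 16\right)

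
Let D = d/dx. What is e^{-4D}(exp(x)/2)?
\frac{e^{x - 4}}{2}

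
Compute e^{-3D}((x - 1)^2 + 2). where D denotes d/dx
x^{2} - 8 x + 18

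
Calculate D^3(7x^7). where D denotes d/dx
1470 x^{4}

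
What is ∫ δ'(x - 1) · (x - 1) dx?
-1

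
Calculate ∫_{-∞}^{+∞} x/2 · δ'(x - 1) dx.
- \frac{1}{2}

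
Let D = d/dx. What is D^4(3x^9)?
9072 x^{5}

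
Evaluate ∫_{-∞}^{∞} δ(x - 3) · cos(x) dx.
\cos{\left(3 \right)}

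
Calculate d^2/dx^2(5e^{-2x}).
20 e^{- 2 x}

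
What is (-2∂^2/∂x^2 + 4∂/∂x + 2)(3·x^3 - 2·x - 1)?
6 x^{3} + 36 x^{2} - 40 x - 10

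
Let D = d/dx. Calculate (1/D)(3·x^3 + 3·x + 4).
\frac{3 x^{4}}{4} + \frac{3 x^{2}}{2} + 4 x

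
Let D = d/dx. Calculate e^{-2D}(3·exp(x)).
3 e^{x - 2}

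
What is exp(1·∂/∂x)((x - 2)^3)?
x^{3} - 3 x^{2} + 3 x - 1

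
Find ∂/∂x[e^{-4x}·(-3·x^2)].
6 x \left(2 x - 1\right) e^{- 4 x}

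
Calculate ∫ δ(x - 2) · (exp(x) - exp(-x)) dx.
2 \sinh{\left(2 \right)}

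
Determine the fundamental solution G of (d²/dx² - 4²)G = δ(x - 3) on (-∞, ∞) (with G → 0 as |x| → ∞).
-\frac{e^{-4|x - 3|}}{8}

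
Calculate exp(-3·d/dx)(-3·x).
9 - 3 x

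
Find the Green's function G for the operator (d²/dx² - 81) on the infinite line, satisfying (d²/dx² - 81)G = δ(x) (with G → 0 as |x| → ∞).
-\frac{e^{-9|x|}}{18}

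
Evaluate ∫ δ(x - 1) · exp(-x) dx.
e^{-1}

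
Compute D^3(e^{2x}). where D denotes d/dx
8 e^{2 x}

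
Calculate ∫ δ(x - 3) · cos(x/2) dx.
\cos{\left(\frac{3}{2} \right)}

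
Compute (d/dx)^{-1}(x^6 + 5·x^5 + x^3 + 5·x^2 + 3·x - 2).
\frac{x^{7}}{7} + \frac{5 x^{6}}{6} + \frac{x^{4}}{4} + \frac{5 x^{3}}{3} + \frac{3 x^{2}}{2} - 2 x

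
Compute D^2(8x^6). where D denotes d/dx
240 x^{4}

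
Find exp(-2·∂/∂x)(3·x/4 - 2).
\frac{3 x}{4} - \frac{7}{2}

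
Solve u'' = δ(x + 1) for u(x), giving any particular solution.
\frac{|x + 1|}{2}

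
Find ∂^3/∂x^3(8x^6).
960 x^{3}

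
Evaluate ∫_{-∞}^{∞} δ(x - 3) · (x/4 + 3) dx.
\frac{15}{4}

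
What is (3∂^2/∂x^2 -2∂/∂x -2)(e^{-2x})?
14 e^{- 2 x}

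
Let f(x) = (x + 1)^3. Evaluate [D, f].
3 \left(x + 1\right)^{2}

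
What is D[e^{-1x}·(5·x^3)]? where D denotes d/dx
5 x^{2} \left(3 - x\right) e^{- x}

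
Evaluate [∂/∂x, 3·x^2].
6 x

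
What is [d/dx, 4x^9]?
36 x^{8}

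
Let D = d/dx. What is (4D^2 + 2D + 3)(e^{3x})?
45 e^{3 x}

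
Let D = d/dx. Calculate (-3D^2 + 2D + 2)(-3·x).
- 6 x - 6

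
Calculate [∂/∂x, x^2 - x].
2 x - 1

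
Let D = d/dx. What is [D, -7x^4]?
- 28 x^{3}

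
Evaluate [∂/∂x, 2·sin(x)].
2 \cos{\left(x \right)}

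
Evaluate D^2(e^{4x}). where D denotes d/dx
16 e^{4 x}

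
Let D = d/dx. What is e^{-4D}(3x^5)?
3 x^{5} - 60 x^{4} + 480 x^{3} - 1920 x^{2} + 3840 x - 3072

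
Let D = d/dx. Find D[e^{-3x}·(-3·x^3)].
9 x^{2} \left(x - 1\right) e^{- 3 x}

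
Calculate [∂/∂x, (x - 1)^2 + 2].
2 x - 2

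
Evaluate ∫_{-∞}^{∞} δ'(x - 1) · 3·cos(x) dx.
3 \sin{\left(1 \right)}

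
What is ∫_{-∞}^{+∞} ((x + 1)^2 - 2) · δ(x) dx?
-1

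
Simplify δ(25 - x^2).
\frac{\delta(x - 5) + \delta(x + 5)}{10}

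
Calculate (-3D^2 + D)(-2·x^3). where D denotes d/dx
6 x \left(6 - x\right)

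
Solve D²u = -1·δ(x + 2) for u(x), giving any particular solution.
-\frac{|x + 2|}{2}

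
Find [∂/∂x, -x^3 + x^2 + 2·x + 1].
- 3 x^{2} + 2 x + 2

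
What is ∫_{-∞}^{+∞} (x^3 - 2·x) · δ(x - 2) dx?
4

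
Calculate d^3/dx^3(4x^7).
840 x^{4}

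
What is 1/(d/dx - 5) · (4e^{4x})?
- 4 e^{4 x}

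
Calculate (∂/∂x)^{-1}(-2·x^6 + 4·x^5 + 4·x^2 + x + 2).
- \frac{2 x^{7}}{7} + \frac{2 x^{6}}{3} + \frac{4 x^{3}}{3} + \frac{x^{2}}{2} + 2 x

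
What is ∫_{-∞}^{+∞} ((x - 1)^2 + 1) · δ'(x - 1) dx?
0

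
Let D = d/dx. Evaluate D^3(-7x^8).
- 2352 x^{5}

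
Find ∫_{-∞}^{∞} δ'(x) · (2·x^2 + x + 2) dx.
-1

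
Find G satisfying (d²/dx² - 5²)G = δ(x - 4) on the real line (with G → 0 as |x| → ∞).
-\frac{e^{-5|x - 4|}}{10}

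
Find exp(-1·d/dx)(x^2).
x^{2} - 2 x + 1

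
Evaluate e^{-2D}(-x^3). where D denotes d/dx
- x^{3} + 6 x^{2} - 12 x + 8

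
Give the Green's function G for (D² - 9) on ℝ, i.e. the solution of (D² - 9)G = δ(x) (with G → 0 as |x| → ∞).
-\frac{e^{-3|x|}}{6}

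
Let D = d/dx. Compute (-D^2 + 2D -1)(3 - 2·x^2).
2 x^{2} - 8 x + 1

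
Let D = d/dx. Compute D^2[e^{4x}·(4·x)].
\left(64 x + 32\right) e^{4 x}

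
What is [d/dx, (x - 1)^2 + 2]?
2 x - 2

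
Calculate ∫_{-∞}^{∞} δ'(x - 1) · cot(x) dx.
\frac{1}{\sin^{2}{\left(1 \right)}}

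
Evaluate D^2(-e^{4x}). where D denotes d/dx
- 16 e^{4 x}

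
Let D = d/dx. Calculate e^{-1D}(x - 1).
x - 2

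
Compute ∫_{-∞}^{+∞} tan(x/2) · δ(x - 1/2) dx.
\tan{\left(\frac{1}{4} \right)}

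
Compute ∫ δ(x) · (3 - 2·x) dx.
3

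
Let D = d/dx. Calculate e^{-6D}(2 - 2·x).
14 - 2 x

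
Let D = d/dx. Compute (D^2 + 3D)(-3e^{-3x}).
0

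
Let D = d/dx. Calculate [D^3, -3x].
-9D^{2}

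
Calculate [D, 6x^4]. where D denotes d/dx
24 x^{3}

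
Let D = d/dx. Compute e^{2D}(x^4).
x^{4} + 8 x^{3} + 24 x^{2} + 32 x + 16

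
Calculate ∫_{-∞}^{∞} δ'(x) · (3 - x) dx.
1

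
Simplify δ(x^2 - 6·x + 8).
\frac{\delta(x - 2) + \delta(x - 4)}{2}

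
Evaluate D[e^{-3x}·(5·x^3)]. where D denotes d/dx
15 x^{2} \left(1 - x\right) e^{- 3 x}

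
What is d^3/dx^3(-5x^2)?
0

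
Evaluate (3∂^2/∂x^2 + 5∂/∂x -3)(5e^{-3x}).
45 e^{- 3 x}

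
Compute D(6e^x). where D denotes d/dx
6 e^{x}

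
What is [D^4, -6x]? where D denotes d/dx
-24D^{3}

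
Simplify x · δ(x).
0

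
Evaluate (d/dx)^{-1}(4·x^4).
\frac{4 x^{5}}{5}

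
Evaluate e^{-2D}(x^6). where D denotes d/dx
x^{6} - 12 x^{5} + 60 x^{4} - 160 x^{3} + 240 x^{2} - 192 x + 64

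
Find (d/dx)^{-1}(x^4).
\frac{x^{5}}{5}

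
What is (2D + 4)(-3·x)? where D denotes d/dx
- 12 x - 6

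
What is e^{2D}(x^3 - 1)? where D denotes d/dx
x^{3} + 6 x^{2} + 12 x + 7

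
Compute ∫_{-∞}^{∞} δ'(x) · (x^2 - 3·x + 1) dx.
3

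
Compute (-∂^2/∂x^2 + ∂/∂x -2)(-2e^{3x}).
16 e^{3 x}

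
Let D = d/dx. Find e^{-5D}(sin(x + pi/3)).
\sin{\left(x - 5 + \frac{\pi}{3} \right)}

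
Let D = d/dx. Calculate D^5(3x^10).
90720 x^{5}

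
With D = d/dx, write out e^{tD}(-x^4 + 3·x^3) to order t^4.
- t^{4} - t^{3} \left(4 x - 3\right) - 3 t^{2} x \left(2 x - 3\right) - t x^{2} \left(4 x - 9\right) - x^{4} + 3 x^{3}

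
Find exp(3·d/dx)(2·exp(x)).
2 e^{x + 3}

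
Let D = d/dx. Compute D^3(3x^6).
360 x^{3}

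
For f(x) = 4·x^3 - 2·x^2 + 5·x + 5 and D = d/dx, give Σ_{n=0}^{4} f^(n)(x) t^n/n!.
4 t^{3} + t^{2} \left(12 x - 2\right) + t \left(12 x^{2} - 4 x + 5\right) + 4 x^{3} - 2 x^{2} + 5 x + 5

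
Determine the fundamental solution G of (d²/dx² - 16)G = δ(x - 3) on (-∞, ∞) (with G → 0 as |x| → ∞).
-\frac{e^{-4|x - 3|}}{8}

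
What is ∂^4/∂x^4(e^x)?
e^{x}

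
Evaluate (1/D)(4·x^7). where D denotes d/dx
\frac{x^{8}}{2}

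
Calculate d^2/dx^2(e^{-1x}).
e^{- x}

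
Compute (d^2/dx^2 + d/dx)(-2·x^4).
8 x^{2} \left(- x - 3\right)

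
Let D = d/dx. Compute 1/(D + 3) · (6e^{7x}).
\frac{3 e^{7 x}}{5}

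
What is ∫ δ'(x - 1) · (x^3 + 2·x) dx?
-5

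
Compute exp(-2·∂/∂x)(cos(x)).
\cos{\left(x - 2 \right)}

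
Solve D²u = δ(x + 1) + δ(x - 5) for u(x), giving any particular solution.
\frac{|x + 1|}{2} + \frac{|x - 5|}{2}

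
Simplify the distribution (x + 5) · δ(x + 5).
0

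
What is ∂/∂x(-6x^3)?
- 18 x^{2}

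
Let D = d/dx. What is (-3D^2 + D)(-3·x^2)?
18 - 6 x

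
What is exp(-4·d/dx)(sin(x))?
\sin{\left(x - 4 \right)}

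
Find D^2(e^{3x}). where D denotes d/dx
9 e^{3 x}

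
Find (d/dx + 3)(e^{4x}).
7 e^{4 x}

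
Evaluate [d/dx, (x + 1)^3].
3 \left(x + 1\right)^{2}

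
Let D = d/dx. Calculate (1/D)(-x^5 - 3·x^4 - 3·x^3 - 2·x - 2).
- \frac{x^{6}}{6} - \frac{3 x^{5}}{5} - \frac{3 x^{4}}{4} - x^{2} - 2 x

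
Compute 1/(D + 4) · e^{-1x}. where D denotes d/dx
\frac{e^{- x}}{3}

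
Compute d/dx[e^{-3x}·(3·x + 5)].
3 \left(- 3 x - 4\right) e^{- 3 x}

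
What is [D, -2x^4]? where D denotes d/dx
- 8 x^{3}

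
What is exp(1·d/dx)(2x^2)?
2 x^{2} + 4 x + 2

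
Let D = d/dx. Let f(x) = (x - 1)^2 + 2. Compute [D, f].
2 x - 2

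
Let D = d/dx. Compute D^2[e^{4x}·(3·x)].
\left(48 x + 24\right) e^{4 x}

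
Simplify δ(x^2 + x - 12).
\frac{\delta(x + 4) + \delta(x - 3)}{7}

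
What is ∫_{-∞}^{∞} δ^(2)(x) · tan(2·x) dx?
0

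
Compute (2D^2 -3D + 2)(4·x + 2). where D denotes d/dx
8 x - 8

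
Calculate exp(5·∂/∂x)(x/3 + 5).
\frac{x}{3} + \frac{20}{3}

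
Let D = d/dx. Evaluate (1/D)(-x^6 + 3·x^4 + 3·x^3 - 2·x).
- \frac{x^{7}}{7} + \frac{3 x^{5}}{5} + \frac{3 x^{4}}{4} - x^{2}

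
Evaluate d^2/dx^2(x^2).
2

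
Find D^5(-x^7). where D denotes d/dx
- 2520 x^{2}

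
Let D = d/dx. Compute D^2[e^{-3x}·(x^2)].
\left(9 x^{2} - 12 x + 2\right) e^{- 3 x}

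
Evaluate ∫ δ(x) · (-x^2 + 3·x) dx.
0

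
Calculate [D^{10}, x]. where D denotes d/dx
10D^{9}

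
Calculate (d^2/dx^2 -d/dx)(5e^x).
0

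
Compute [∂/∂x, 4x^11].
44 x^{10}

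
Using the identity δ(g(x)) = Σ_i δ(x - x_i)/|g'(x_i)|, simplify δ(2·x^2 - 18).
\frac{\delta(x - 3) + \delta(x + 3)}{12}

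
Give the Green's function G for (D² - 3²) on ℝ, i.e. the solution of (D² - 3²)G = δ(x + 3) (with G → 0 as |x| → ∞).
-\frac{e^{-3|x + 3|}}{6}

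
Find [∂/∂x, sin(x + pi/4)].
\cos{\left(x + \frac{\pi}{4} \right)}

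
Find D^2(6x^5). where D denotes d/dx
120 x^{3}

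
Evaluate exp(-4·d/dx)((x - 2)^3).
x^{3} - 18 x^{2} + 108 x - 216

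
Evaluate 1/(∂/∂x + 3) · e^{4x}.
\frac{e^{4 x}}{7}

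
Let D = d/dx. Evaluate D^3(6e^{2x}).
48 e^{2 x}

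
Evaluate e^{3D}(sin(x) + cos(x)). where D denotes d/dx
\sqrt{2} \sin{\left(x + \frac{\pi}{4} + 3 \right)}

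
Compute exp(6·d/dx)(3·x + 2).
3 x + 20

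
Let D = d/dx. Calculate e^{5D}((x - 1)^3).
x^{3} + 12 x^{2} + 48 x + 64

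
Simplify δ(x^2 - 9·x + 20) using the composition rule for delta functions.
\frac{\delta(x - 5) + \delta(x - 4)}{1}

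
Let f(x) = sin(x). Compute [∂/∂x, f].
\cos{\left(x \right)}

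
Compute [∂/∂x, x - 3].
1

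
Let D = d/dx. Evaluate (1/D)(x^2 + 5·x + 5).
\frac{x^{3}}{3} + \frac{5 x^{2}}{2} + 5 x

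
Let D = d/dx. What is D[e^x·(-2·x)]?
2 \left(- x - 1\right) e^{x}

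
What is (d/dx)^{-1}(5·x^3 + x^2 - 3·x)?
\frac{5 x^{4}}{4} + \frac{x^{3}}{3} - \frac{3 x^{2}}{2}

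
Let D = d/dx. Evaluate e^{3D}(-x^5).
- x^{5} - 15 x^{4} - 90 x^{3} - 270 x^{2} - 405 x - 243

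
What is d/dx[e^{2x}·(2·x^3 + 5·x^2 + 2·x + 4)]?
\left(4 x^{3} + 16 x^{2} + 14 x + 10\right) e^{2 x}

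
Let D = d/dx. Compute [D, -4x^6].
- 24 x^{5}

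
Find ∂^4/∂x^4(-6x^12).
- 71280 x^{8}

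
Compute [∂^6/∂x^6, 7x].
42\frac{d^{5}}{dx^{5}}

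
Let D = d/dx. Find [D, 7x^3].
21 x^{2}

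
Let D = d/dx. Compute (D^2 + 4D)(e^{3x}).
21 e^{3 x}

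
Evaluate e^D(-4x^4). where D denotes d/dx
- 4 x^{4} - 16 x^{3} - 24 x^{2} - 16 x - 4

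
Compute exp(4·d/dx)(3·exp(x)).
3 e^{x + 4}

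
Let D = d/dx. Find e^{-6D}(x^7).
x^{7} - 42 x^{6} + 756 x^{5} - 7560 x^{4} + 45360 x^{3} - 163296 x^{2} + 326592 x - 279936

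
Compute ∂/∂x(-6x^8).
- 48 x^{7}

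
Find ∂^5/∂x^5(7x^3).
0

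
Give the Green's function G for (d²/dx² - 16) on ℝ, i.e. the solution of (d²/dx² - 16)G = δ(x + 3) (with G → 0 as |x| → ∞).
-\frac{e^{-4|x + 3|}}{8}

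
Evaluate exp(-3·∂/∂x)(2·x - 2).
2 x - 8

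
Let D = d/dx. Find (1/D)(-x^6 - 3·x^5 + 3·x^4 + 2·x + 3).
- \frac{x^{7}}{7} - \frac{x^{6}}{2} + \frac{3 x^{5}}{5} + x^{2} + 3 x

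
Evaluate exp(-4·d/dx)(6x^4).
6 x^{4} - 96 x^{3} + 576 x^{2} - 1536 x + 1536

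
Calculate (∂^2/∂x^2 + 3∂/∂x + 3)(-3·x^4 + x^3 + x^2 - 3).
- 9 x^{4} - 33 x^{3} - 24 x^{2} + 12 x - 7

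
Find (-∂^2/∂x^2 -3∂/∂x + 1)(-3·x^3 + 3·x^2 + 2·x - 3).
- 3 x^{3} + 30 x^{2} + 2 x - 15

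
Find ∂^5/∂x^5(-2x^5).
-240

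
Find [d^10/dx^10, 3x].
30\frac{d^{9}}{dx^{9}}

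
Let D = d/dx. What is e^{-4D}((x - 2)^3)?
x^{3} - 18 x^{2} + 108 x - 216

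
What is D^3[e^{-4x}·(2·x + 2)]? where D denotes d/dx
32 \left(- 4 x - 1\right) e^{- 4 x}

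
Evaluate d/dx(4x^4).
16 x^{3}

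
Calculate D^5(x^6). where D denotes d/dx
720 x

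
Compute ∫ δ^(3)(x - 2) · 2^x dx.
- 4 \log{\left(2 \right)}^{3}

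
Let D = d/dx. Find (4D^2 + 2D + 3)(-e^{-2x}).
- 15 e^{- 2 x}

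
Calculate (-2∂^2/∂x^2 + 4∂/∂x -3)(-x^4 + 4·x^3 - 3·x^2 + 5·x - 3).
3 x^{4} - 28 x^{3} + 81 x^{2} - 87 x + 41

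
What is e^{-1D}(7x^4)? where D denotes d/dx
7 x^{4} - 28 x^{3} + 42 x^{2} - 28 x + 7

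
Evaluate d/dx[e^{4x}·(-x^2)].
2 x \left(- 2 x - 1\right) e^{4 x}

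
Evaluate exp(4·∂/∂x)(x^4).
x^{4} + 16 x^{3} + 96 x^{2} + 256 x + 256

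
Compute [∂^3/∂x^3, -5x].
-15\frac{d^{2}}{dx^{2}}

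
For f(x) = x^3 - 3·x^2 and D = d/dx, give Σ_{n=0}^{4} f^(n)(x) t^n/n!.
t^{3} + 3 t^{2} \left(x - 1\right) + 3 t x \left(x - 2\right) + x^{3} - 3 x^{2}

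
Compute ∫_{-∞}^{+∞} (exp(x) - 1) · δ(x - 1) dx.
-1 + e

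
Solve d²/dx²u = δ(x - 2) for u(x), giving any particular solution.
\frac{|x - 2|}{2}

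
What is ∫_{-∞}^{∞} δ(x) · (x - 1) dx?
-1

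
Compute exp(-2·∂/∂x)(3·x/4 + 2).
\frac{3 x}{4} + \frac{1}{2}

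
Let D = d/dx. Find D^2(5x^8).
280 x^{6}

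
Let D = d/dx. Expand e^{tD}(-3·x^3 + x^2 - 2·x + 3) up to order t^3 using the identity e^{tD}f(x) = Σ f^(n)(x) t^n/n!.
- 3 t^{3} - t^{2} \left(9 x - 1\right) - t \left(9 x^{2} - 2 x + 2\right) - 3 x^{3} + x^{2} - 2 x + 3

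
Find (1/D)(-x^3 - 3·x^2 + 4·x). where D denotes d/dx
- \frac{x^{4}}{4} - x^{3} + 2 x^{2}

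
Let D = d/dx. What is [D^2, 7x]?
14D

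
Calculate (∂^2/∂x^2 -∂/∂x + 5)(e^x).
5 e^{x}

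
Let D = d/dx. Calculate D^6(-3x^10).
- 453600 x^{4}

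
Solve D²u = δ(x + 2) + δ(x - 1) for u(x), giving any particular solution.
\frac{|x + 2|}{2} + \frac{|x - 1|}{2}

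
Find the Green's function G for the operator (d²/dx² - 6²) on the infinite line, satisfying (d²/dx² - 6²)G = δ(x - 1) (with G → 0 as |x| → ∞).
-\frac{e^{-6|x - 1|}}{12}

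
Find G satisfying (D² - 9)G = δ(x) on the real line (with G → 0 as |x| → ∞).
-\frac{e^{-3|x|}}{6}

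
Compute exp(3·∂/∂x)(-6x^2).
- 6 x^{2} - 36 x - 54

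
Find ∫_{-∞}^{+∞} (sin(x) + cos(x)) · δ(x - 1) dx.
\cos{\left(1 \right)} + \sin{\left(1 \right)}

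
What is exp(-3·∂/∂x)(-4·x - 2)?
10 - 4 x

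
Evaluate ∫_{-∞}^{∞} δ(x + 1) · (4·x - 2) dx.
-6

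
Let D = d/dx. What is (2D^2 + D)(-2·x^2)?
- 4 x - 8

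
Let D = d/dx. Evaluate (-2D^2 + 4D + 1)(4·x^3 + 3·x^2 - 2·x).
4 x^{3} + 51 x^{2} - 26 x - 20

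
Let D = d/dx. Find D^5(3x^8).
20160 x^{3}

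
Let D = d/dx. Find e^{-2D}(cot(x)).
\cot{\left(x - 2 \right)}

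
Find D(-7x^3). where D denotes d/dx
- 21 x^{2}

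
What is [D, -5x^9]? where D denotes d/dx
- 45 x^{8}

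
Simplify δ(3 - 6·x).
\frac{\delta(x - 1/2)}{6}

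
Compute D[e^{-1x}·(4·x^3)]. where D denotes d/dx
4 x^{2} \left(3 - x\right) e^{- x}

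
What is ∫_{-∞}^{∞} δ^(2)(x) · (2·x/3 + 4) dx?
0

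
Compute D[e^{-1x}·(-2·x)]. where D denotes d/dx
2 \left(x - 1\right) e^{- x}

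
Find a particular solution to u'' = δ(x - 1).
\frac{|x - 1|}{2}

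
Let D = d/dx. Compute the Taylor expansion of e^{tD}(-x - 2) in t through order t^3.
- t - x - 2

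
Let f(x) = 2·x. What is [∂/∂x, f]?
2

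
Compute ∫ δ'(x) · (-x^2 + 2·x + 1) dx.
-2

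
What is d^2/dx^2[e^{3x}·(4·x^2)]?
\left(36 x^{2} + 48 x + 8\right) e^{3 x}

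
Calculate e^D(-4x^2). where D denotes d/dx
- 4 x^{2} - 8 x - 4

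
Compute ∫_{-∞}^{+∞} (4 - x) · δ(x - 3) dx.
1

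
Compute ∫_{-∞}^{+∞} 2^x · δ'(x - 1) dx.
- \log{\left(4 \right)}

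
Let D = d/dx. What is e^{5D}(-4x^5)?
- 4 x^{5} - 100 x^{4} - 1000 x^{3} - 5000 x^{2} - 12500 x - 12500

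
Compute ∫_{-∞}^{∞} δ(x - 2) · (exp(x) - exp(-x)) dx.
2 \sinh{\left(2 \right)}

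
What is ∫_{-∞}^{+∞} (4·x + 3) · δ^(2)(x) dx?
0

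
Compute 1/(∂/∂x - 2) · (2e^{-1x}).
- \frac{2 e^{- x}}{3}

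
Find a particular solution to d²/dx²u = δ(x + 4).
\frac{|x + 4|}{2}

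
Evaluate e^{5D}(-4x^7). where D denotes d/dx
- 4 x^{7} - 140 x^{6} - 2100 x^{5} - 17500 x^{4} - 87500 x^{3} - 262500 x^{2} - 437500 x - 312500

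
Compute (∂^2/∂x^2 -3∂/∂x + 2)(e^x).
0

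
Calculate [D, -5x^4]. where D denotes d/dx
- 20 x^{3}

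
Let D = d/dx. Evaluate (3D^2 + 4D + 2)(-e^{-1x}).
- e^{- x}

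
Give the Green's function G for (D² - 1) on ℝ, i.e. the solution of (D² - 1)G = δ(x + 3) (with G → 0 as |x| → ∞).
-\frac{e^{-|x + 3|}}{2}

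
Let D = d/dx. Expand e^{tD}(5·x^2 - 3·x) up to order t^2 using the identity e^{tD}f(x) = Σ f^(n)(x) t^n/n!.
5 t^{2} + t \left(10 x - 3\right) + 5 x^{2} - 3 x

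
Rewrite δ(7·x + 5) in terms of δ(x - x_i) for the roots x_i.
\frac{\delta(x + 5/7)}{7}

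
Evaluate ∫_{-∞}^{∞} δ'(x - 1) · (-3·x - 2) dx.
3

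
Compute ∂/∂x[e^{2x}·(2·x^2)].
4 x \left(x + 1\right) e^{2 x}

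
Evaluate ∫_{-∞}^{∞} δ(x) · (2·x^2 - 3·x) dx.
0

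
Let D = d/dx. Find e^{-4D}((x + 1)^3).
x^{3} - 9 x^{2} + 27 x - 27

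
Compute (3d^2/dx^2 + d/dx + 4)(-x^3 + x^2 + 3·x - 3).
- 4 x^{3} + x^{2} - 4 x - 3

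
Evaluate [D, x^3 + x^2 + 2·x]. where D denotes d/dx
3 x^{2} + 2 x + 2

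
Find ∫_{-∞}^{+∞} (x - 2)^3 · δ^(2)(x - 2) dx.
0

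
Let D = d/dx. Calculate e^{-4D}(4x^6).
4 x^{6} - 96 x^{5} + 960 x^{4} - 5120 x^{3} + 15360 x^{2} - 24576 x + 16384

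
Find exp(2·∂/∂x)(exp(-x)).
e^{- x - 2}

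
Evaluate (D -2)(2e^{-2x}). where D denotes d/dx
- 8 e^{- 2 x}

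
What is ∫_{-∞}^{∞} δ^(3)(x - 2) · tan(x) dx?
- 6 \tan^{4}{\left(2 \right)} - 8 \tan^{2}{\left(2 \right)} - 2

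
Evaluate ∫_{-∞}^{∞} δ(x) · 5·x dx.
0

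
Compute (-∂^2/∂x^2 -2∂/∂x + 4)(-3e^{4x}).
60 e^{4 x}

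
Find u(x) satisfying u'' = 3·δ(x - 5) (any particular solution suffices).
\frac{3|x - 5|}{2}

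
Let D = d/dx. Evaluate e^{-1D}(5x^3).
5 x^{3} - 15 x^{2} + 15 x - 5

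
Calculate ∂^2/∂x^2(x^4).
12 x^{2}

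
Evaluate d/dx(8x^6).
48 x^{5}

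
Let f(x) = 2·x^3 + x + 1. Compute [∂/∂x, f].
6 x^{2} + 1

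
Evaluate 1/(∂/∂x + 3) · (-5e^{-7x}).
\frac{5 e^{- 7 x}}{4}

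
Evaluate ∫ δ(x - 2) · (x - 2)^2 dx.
0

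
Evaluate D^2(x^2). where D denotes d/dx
2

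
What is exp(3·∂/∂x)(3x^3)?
3 x^{3} + 27 x^{2} + 81 x + 81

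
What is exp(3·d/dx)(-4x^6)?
- 4 x^{6} - 72 x^{5} - 540 x^{4} - 2160 x^{3} - 4860 x^{2} - 5832 x - 2916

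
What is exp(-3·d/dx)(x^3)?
x^{3} - 9 x^{2} + 27 x - 27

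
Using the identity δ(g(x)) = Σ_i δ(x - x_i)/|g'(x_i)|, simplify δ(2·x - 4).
\frac{\delta(x - 2)}{2}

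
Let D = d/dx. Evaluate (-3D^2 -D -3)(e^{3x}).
- 33 e^{3 x}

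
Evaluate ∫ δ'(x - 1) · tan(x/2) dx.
- \frac{1}{2} - \frac{\tan^{2}{\left(\frac{1}{2} \right)}}{2}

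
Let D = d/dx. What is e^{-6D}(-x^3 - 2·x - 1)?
- x^{3} + 18 x^{2} - 110 x + 227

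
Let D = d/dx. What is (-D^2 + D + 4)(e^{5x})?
- 16 e^{5 x}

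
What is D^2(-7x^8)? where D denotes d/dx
- 392 x^{6}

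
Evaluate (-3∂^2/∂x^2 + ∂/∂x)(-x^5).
5 x^{3} \left(12 - x\right)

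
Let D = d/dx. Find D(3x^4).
12 x^{3}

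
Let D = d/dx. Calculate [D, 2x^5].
10 x^{4}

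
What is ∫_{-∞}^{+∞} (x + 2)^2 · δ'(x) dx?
-4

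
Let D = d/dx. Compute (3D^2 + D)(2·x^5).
10 x^{3} \left(x + 12\right)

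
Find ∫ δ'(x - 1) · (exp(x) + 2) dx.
- e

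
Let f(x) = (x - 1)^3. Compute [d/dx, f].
3 \left(x - 1\right)^{2}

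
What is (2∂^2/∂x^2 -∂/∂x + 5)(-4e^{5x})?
- 200 e^{5 x}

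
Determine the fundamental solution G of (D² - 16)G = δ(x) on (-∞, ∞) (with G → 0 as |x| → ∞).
-\frac{e^{-4|x|}}{8}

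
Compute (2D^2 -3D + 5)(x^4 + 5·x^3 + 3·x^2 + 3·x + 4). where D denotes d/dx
5 x^{4} + 13 x^{3} - 6 x^{2} + 57 x + 23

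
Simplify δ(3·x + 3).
\frac{\delta(x + 1)}{3}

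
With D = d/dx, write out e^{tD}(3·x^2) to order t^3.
3 t^{2} + 6 t x + 3 x^{2}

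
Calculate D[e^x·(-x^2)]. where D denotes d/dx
x \left(- x - 2\right) e^{x}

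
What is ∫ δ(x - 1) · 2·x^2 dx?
2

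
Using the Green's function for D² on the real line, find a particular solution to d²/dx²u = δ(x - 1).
\frac{|x - 1|}{2}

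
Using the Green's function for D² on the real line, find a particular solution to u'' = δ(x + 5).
\frac{|x + 5|}{2}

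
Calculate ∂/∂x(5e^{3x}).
15 e^{3 x}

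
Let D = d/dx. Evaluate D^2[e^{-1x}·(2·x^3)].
2 x \left(x^{2} - 6 x + 6\right) e^{- x}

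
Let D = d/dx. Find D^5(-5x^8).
- 33600 x^{3}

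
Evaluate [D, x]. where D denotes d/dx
1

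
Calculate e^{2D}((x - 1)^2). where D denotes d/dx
x^{2} + 2 x + 1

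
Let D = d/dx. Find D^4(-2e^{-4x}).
- 512 e^{- 4 x}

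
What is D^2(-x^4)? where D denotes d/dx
- 12 x^{2}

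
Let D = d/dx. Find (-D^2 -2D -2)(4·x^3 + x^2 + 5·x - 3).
- 8 x^{3} - 26 x^{2} - 38 x - 6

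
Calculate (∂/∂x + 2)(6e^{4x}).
36 e^{4 x}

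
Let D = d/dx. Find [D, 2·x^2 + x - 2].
4 x + 1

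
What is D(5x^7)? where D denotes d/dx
35 x^{6}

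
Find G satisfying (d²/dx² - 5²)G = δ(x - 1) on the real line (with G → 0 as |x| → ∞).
-\frac{e^{-5|x - 1|}}{10}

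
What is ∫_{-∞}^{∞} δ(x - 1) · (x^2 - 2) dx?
-1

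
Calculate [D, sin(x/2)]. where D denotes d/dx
\frac{\cos{\left(\frac{x}{2} \right)}}{2}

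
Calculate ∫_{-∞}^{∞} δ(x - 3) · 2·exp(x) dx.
2 e^{3}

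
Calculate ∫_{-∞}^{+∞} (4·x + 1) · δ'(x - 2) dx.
-4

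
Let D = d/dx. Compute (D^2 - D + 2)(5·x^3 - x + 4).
10 x^{3} - 15 x^{2} + 28 x + 9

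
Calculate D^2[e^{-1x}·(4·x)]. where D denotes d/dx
4 \left(x - 2\right) e^{- x}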